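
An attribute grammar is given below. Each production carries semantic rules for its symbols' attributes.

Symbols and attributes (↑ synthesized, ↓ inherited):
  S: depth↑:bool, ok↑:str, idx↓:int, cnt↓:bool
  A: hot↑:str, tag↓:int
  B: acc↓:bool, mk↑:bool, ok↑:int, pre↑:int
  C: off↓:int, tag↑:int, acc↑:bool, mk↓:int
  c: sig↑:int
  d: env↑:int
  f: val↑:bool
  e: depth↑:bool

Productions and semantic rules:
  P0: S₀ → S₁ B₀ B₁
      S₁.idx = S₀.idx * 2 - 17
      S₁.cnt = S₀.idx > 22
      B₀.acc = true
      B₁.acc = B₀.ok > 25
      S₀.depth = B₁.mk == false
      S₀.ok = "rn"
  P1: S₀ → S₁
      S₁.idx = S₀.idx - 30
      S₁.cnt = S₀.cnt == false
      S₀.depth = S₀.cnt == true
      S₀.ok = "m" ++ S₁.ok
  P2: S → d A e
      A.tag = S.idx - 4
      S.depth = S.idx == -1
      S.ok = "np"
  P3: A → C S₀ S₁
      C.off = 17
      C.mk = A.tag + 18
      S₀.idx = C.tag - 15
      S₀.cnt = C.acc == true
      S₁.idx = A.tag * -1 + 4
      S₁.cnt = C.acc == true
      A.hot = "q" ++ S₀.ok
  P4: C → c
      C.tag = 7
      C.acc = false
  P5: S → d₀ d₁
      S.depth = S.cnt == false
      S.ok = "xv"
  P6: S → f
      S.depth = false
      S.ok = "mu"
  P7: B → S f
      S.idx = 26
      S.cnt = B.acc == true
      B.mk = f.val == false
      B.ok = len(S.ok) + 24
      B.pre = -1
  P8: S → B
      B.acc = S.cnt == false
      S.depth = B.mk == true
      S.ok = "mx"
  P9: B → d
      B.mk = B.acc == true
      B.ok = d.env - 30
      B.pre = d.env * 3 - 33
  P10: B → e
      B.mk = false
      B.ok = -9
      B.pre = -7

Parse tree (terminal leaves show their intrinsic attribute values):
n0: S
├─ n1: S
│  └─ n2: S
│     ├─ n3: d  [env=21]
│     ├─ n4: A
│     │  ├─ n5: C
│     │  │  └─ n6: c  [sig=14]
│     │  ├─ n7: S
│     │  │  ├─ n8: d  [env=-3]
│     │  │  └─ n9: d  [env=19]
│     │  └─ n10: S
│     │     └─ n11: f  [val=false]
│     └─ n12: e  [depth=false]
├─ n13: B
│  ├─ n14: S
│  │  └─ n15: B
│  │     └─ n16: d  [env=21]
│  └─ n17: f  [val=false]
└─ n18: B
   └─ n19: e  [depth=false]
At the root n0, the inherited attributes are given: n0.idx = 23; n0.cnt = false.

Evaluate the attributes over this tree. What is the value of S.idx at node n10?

1. n0.idx = 23  [given at root]
2. n0.cnt = false  [given at root]
3. n1.idx = 29  [S₀.idx * 2 - 17]
4. n1.cnt = true  [S₀.idx > 22]
5. n2.idx = -1  [S₀.idx - 30]
6. n2.cnt = false  [S₀.cnt == false]
7. n3.env = 21  [terminal]
8. n4.tag = -5  [S.idx - 4]
9. n5.off = 17  [17]
10. n5.mk = 13  [A.tag + 18]
11. n6.sig = 14  [terminal]
12. n5.tag = 7  [7]
13. n5.acc = false  [false]
14. n7.idx = -8  [C.tag - 15]
15. n7.cnt = false  [C.acc == true]
16. n8.env = -3  [terminal]
17. n9.env = 19  [terminal]
18. n7.depth = true  [S.cnt == false]
19. n7.ok = "xv"  ["xv"]
20. n10.idx = 9  [A.tag * -1 + 4]
21. n10.cnt = false  [C.acc == true]
22. n11.val = false  [terminal]
23. n10.depth = false  [false]
24. n10.ok = "mu"  ["mu"]
25. n4.hot = "qxv"  ["q" ++ S₀.ok]
26. n12.depth = false  [terminal]
27. n2.depth = true  [S.idx == -1]
28. n2.ok = "np"  ["np"]
29. n1.depth = true  [S₀.cnt == true]
30. n1.ok = "mnp"  ["m" ++ S₁.ok]
31. n13.acc = true  [true]
32. n14.idx = 26  [26]
33. n14.cnt = true  [B.acc == true]
34. n15.acc = false  [S.cnt == false]
35. n16.env = 21  [terminal]
36. n15.mk = false  [B.acc == true]
37. n15.ok = -9  [d.env - 30]
38. n15.pre = 30  [d.env * 3 - 33]
39. n14.depth = false  [B.mk == true]
40. n14.ok = "mx"  ["mx"]
41. n17.val = false  [terminal]
42. n13.mk = true  [f.val == false]
43. n13.ok = 26  [len(S.ok) + 24]
44. n13.pre = -1  [-1]
45. n18.acc = true  [B₀.ok > 25]
46. n19.depth = false  [terminal]
47. n18.mk = false  [false]
48. n18.ok = -9  [-9]
49. n18.pre = -7  [-7]
50. n0.depth = true  [B₁.mk == false]
51. n0.ok = "rn"  ["rn"]

9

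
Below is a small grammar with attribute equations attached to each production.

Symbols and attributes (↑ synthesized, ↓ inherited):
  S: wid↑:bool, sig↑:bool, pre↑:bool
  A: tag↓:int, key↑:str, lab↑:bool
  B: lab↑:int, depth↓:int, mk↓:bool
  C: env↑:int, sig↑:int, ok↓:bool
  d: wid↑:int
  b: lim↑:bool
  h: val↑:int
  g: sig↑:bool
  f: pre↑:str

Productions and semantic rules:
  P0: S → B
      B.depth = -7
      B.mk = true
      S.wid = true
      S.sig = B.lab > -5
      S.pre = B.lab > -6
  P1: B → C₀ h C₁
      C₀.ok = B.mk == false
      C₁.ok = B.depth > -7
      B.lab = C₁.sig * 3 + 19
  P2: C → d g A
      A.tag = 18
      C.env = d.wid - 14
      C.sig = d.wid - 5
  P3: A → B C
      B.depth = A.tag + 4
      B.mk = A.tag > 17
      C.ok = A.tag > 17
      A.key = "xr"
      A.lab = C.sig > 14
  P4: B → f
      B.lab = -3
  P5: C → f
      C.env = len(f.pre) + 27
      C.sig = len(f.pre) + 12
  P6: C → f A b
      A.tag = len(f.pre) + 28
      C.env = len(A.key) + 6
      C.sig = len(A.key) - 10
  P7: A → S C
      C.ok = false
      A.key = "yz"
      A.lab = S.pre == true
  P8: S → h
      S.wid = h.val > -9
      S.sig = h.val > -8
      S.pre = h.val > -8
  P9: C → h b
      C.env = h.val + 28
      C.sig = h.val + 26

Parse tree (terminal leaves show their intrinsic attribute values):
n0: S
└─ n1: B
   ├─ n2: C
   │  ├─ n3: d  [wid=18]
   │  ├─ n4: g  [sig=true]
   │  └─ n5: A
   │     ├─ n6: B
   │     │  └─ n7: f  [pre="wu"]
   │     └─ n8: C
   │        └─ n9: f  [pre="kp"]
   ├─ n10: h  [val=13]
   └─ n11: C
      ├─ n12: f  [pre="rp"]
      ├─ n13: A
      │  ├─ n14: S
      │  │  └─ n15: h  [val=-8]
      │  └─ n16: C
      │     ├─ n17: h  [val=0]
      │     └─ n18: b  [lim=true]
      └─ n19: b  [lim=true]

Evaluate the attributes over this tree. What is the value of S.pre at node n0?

true

1. n1.depth = -7  [-7]
2. n1.mk = true  [true]
3. n2.ok = false  [B.mk == false]
4. n3.wid = 18  [terminal]
5. n4.sig = true  [terminal]
6. n5.tag = 18  [18]
7. n6.depth = 22  [A.tag + 4]
8. n6.mk = true  [A.tag > 17]
9. n7.pre = "wu"  [terminal]
10. n6.lab = -3  [-3]
11. n8.ok = true  [A.tag > 17]
12. n9.pre = "kp"  [terminal]
13. n8.env = 29  [len(f.pre) + 27]
14. n8.sig = 14  [len(f.pre) + 12]
15. n5.key = "xr"  ["xr"]
16. n5.lab = false  [C.sig > 14]
17. n2.env = 4  [d.wid - 14]
18. n2.sig = 13  [d.wid - 5]
19. n10.val = 13  [terminal]
20. n11.ok = false  [B.depth > -7]
21. n12.pre = "rp"  [terminal]
22. n13.tag = 30  [len(f.pre) + 28]
23. n15.val = -8  [terminal]
24. n14.wid = true  [h.val > -9]
25. n14.sig = false  [h.val > -8]
26. n14.pre = false  [h.val > -8]
27. n16.ok = false  [false]
28. n17.val = 0  [terminal]
29. n18.lim = true  [terminal]
30. n16.env = 28  [h.val + 28]
31. n16.sig = 26  [h.val + 26]
32. n13.key = "yz"  ["yz"]
33. n13.lab = false  [S.pre == true]
34. n19.lim = true  [terminal]
35. n11.env = 8  [len(A.key) + 6]
36. n11.sig = -8  [len(A.key) - 10]
37. n1.lab = -5  [C₁.sig * 3 + 19]
38. n0.wid = true  [true]
39. n0.sig = false  [B.lab > -5]
40. n0.pre = true  [B.lab > -6]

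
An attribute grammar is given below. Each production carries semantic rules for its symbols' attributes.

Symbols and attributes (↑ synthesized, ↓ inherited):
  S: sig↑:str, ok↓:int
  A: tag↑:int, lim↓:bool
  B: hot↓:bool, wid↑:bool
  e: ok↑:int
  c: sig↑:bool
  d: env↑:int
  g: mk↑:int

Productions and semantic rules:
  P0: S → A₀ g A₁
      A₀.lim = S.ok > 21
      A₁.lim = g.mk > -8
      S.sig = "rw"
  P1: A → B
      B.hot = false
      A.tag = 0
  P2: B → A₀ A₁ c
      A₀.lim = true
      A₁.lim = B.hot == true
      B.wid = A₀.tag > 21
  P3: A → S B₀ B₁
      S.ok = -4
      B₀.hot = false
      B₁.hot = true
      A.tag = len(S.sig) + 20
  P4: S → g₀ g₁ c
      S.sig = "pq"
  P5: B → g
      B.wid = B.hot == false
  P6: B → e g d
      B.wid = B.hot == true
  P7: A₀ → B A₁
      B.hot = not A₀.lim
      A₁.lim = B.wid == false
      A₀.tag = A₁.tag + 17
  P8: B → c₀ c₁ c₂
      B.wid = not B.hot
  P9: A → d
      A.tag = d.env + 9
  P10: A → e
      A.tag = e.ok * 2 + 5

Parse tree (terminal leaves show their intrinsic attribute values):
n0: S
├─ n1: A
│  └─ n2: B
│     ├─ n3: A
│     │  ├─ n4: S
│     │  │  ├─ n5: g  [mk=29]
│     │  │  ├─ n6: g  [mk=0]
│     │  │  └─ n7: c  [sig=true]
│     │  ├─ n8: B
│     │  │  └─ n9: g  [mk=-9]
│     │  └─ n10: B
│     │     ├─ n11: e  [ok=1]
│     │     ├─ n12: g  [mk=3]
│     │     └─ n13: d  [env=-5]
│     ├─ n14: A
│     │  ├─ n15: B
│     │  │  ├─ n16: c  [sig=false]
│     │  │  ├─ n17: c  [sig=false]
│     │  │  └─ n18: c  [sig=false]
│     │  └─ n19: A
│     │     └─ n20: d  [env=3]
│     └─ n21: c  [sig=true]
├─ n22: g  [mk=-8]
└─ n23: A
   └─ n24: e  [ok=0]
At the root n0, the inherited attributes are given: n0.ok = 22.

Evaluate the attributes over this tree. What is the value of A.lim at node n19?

true

1. n0.ok = 22  [given at root]
2. n1.lim = true  [S.ok > 21]
3. n2.hot = false  [false]
4. n3.lim = true  [true]
5. n4.ok = -4  [-4]
6. n5.mk = 29  [terminal]
7. n6.mk = 0  [terminal]
8. n7.sig = true  [terminal]
9. n4.sig = "pq"  ["pq"]
10. n8.hot = false  [false]
11. n9.mk = -9  [terminal]
12. n8.wid = true  [B.hot == false]
13. n10.hot = true  [true]
14. n11.ok = 1  [terminal]
15. n12.mk = 3  [terminal]
16. n13.env = -5  [terminal]
17. n10.wid = true  [B.hot == true]
18. n3.tag = 22  [len(S.sig) + 20]
19. n14.lim = false  [B.hot == true]
20. n15.hot = true  [not A₀.lim]
21. n16.sig = false  [terminal]
22. n17.sig = false  [terminal]
23. n18.sig = false  [terminal]
24. n15.wid = false  [not B.hot]
25. n19.lim = true  [B.wid == false]
26. n20.env = 3  [terminal]
27. n19.tag = 12  [d.env + 9]
28. n14.tag = 29  [A₁.tag + 17]
29. n21.sig = true  [terminal]
30. n2.wid = true  [A₀.tag > 21]
31. n1.tag = 0  [0]
32. n22.mk = -8  [terminal]
33. n23.lim = false  [g.mk > -8]
34. n24.ok = 0  [terminal]
35. n23.tag = 5  [e.ok * 2 + 5]
36. n0.sig = "rw"  ["rw"]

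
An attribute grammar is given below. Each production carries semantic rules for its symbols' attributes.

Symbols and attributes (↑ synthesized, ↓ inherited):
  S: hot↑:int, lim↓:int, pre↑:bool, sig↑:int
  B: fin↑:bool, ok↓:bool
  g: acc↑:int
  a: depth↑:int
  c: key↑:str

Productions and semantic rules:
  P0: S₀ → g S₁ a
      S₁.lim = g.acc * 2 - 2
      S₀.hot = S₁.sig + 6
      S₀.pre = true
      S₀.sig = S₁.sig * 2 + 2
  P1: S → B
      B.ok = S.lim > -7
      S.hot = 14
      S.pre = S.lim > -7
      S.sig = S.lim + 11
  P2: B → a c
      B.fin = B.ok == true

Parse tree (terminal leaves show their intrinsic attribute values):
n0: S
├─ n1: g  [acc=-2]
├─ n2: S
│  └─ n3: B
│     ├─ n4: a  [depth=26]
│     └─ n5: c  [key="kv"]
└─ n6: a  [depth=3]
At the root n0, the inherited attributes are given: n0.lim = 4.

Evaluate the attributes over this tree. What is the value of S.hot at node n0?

11

1. n0.lim = 4  [given at root]
2. n1.acc = -2  [terminal]
3. n2.lim = -6  [g.acc * 2 - 2]
4. n3.ok = true  [S.lim > -7]
5. n4.depth = 26  [terminal]
6. n5.key = "kv"  [terminal]
7. n3.fin = true  [B.ok == true]
8. n2.hot = 14  [14]
9. n2.pre = true  [S.lim > -7]
10. n2.sig = 5  [S.lim + 11]
11. n6.depth = 3  [terminal]
12. n0.hot = 11  [S₁.sig + 6]
13. n0.pre = true  [true]
14. n0.sig = 12  [S₁.sig * 2 + 2]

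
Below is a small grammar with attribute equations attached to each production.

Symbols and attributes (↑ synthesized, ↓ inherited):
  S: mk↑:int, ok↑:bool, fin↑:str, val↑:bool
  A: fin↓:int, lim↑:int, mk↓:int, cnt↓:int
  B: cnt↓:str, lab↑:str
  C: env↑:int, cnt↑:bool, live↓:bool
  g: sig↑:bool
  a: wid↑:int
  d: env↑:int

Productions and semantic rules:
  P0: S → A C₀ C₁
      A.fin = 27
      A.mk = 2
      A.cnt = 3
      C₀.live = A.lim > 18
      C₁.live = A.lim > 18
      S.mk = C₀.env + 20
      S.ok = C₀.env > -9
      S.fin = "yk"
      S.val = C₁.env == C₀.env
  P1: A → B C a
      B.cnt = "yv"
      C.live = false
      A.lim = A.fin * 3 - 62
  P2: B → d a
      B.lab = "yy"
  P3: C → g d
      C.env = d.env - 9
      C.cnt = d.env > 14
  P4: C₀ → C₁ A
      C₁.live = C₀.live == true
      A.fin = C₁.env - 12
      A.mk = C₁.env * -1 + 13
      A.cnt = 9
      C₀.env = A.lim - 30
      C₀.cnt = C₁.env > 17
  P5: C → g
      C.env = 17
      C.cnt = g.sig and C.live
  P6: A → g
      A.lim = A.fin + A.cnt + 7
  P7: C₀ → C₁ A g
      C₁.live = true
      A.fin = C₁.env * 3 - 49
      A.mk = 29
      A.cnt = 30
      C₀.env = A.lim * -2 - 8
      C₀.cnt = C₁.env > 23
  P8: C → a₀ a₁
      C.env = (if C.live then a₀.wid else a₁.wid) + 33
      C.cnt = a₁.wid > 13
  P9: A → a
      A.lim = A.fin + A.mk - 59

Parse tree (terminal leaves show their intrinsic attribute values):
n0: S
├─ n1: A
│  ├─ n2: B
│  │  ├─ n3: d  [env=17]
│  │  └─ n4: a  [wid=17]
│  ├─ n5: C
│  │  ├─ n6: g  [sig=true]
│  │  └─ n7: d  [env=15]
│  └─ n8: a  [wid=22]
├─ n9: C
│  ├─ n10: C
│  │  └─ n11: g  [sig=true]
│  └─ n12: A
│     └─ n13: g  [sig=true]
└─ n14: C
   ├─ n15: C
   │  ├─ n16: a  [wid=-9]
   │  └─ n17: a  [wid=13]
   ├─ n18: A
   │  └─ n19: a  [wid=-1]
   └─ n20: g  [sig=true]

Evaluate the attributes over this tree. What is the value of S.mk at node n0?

11

1. n1.fin = 27  [27]
2. n1.mk = 2  [2]
3. n1.cnt = 3  [3]
4. n2.cnt = "yv"  ["yv"]
5. n3.env = 17  [terminal]
6. n4.wid = 17  [terminal]
7. n2.lab = "yy"  ["yy"]
8. n5.live = false  [false]
9. n6.sig = true  [terminal]
10. n7.env = 15  [terminal]
11. n5.env = 6  [d.env - 9]
12. n5.cnt = true  [d.env > 14]
13. n8.wid = 22  [terminal]
14. n1.lim = 19  [A.fin * 3 - 62]
15. n9.live = true  [A.lim > 18]
16. n10.live = true  [C₀.live == true]
17. n11.sig = true  [terminal]
18. n10.env = 17  [17]
19. n10.cnt = true  [g.sig and C.live]
20. n12.fin = 5  [C₁.env - 12]
21. n12.mk = -4  [C₁.env * -1 + 13]
22. n12.cnt = 9  [9]
23. n13.sig = true  [terminal]
24. n12.lim = 21  [A.fin + A.cnt + 7]
25. n9.env = -9  [A.lim - 30]
26. n9.cnt = false  [C₁.env > 17]
27. n14.live = true  [A.lim > 18]
28. n15.live = true  [true]
29. n16.wid = -9  [terminal]
30. n17.wid = 13  [terminal]
31. n15.env = 24  [(if C.live then a₀.wid else a₁.wid) + 33]
32. n15.cnt = false  [a₁.wid > 13]
33. n18.fin = 23  [C₁.env * 3 - 49]
34. n18.mk = 29  [29]
35. n18.cnt = 30  [30]
36. n19.wid = -1  [terminal]
37. n18.lim = -7  [A.fin + A.mk - 59]
38. n20.sig = true  [terminal]
39. n14.env = 6  [A.lim * -2 - 8]
40. n14.cnt = true  [C₁.env > 23]
41. n0.mk = 11  [C₀.env + 20]
42. n0.ok = false  [C₀.env > -9]
43. n0.fin = "yk"  ["yk"]
44. n0.val = false  [C₁.env == C₀.env]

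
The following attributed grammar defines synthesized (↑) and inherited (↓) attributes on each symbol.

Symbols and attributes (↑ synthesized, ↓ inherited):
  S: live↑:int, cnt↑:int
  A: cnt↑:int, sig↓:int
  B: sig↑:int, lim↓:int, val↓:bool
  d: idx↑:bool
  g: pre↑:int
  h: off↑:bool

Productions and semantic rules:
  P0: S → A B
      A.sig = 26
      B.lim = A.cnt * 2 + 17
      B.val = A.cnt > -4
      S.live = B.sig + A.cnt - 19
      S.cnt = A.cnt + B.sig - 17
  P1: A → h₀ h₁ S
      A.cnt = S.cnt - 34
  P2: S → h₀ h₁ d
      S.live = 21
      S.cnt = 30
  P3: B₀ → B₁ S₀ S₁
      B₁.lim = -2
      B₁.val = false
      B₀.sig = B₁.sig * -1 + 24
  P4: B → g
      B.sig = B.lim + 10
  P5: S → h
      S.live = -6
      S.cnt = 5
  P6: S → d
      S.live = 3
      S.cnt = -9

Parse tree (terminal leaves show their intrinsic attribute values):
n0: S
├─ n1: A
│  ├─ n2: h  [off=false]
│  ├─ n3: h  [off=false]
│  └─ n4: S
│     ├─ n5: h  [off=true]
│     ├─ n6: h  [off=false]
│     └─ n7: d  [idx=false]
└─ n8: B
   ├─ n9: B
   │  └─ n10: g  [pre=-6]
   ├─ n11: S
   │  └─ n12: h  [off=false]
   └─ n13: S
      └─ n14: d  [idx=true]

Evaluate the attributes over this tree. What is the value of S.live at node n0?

1. n1.sig = 26  [26]
2. n2.off = false  [terminal]
3. n3.off = false  [terminal]
4. n5.off = true  [terminal]
5. n6.off = false  [terminal]
6. n7.idx = false  [terminal]
7. n4.live = 21  [21]
8. n4.cnt = 30  [30]
9. n1.cnt = -4  [S.cnt - 34]
10. n8.lim = 9  [A.cnt * 2 + 17]
11. n8.val = false  [A.cnt > -4]
12. n9.lim = -2  [-2]
13. n9.val = false  [false]
14. n10.pre = -6  [terminal]
15. n9.sig = 8  [B.lim + 10]
16. n12.off = false  [terminal]
17. n11.live = -6  [-6]
18. n11.cnt = 5  [5]
19. n14.idx = true  [terminal]
20. n13.live = 3  [3]
21. n13.cnt = -9  [-9]
22. n8.sig = 16  [B₁.sig * -1 + 24]
23. n0.live = -7  [B.sig + A.cnt - 19]
24. n0.cnt = -5  [A.cnt + B.sig - 17]

-7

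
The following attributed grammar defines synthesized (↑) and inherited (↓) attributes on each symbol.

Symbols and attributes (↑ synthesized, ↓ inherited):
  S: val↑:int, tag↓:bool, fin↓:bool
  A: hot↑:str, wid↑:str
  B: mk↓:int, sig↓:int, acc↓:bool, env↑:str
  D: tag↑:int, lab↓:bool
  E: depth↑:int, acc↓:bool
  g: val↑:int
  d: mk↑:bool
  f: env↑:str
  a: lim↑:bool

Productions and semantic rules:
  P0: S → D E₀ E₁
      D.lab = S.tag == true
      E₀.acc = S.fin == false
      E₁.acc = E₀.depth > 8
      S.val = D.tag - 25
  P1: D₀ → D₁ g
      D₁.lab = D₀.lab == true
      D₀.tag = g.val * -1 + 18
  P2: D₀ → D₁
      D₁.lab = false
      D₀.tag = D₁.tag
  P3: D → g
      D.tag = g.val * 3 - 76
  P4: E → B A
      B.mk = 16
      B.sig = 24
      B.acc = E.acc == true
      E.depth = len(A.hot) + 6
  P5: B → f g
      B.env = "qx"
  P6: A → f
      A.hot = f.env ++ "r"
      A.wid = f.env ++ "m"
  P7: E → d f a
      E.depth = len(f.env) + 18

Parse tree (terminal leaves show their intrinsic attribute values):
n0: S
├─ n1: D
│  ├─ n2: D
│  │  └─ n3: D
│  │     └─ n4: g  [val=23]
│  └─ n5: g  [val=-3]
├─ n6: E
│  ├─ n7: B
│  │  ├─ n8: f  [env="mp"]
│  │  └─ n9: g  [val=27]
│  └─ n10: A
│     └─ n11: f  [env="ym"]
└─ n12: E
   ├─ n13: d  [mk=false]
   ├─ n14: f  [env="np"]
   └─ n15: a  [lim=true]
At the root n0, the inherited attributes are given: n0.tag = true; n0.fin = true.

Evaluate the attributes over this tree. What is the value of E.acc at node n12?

1. n0.tag = true  [given at root]
2. n0.fin = true  [given at root]
3. n1.lab = true  [S.tag == true]
4. n2.lab = true  [D₀.lab == true]
5. n3.lab = false  [false]
6. n4.val = 23  [terminal]
7. n3.tag = -7  [g.val * 3 - 76]
8. n2.tag = -7  [D₁.tag]
9. n5.val = -3  [terminal]
10. n1.tag = 21  [g.val * -1 + 18]
11. n6.acc = false  [S.fin == false]
12. n7.mk = 16  [16]
13. n7.sig = 24  [24]
14. n7.acc = false  [E.acc == true]
15. n8.env = "mp"  [terminal]
16. n9.val = 27  [terminal]
17. n7.env = "qx"  ["qx"]
18. n11.env = "ym"  [terminal]
19. n10.hot = "ymr"  [f.env ++ "r"]
20. n10.wid = "ymm"  [f.env ++ "m"]
21. n6.depth = 9  [len(A.hot) + 6]
22. n12.acc = true  [E₀.depth > 8]
23. n13.mk = false  [terminal]
24. n14.env = "np"  [terminal]
25. n15.lim = true  [terminal]
26. n12.depth = 20  [len(f.env) + 18]
27. n0.val = -4  [D.tag - 25]

true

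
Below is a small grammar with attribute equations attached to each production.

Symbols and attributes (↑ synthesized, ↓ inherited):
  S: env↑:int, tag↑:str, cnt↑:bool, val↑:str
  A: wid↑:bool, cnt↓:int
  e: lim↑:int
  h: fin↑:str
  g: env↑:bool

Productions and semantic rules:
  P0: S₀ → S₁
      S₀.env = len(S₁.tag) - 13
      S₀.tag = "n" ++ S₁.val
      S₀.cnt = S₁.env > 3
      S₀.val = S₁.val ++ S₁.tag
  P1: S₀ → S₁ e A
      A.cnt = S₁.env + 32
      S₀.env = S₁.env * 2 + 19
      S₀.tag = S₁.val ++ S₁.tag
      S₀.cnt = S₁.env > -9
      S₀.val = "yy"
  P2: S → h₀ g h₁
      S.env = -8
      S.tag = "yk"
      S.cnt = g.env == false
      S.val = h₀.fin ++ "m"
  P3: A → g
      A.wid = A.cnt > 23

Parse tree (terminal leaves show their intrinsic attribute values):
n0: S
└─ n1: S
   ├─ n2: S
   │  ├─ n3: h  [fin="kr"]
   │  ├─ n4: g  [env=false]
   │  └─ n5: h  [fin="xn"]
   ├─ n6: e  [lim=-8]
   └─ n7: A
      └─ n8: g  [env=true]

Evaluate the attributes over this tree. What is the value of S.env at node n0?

-8

1. n3.fin = "kr"  [terminal]
2. n4.env = false  [terminal]
3. n5.fin = "xn"  [terminal]
4. n2.env = -8  [-8]
5. n2.tag = "yk"  ["yk"]
6. n2.cnt = true  [g.env == false]
7. n2.val = "krm"  [h₀.fin ++ "m"]
8. n6.lim = -8  [terminal]
9. n7.cnt = 24  [S₁.env + 32]
10. n8.env = true  [terminal]
11. n7.wid = true  [A.cnt > 23]
12. n1.env = 3  [S₁.env * 2 + 19]
13. n1.tag = "krmyk"  [S₁.val ++ S₁.tag]
14. n1.cnt = true  [S₁.env > -9]
15. n1.val = "yy"  ["yy"]
16. n0.env = -8  [len(S₁.tag) - 13]
17. n0.tag = "nyy"  ["n" ++ S₁.val]
18. n0.cnt = false  [S₁.env > 3]
19. n0.val = "yykrmyk"  [S₁.val ++ S₁.tag]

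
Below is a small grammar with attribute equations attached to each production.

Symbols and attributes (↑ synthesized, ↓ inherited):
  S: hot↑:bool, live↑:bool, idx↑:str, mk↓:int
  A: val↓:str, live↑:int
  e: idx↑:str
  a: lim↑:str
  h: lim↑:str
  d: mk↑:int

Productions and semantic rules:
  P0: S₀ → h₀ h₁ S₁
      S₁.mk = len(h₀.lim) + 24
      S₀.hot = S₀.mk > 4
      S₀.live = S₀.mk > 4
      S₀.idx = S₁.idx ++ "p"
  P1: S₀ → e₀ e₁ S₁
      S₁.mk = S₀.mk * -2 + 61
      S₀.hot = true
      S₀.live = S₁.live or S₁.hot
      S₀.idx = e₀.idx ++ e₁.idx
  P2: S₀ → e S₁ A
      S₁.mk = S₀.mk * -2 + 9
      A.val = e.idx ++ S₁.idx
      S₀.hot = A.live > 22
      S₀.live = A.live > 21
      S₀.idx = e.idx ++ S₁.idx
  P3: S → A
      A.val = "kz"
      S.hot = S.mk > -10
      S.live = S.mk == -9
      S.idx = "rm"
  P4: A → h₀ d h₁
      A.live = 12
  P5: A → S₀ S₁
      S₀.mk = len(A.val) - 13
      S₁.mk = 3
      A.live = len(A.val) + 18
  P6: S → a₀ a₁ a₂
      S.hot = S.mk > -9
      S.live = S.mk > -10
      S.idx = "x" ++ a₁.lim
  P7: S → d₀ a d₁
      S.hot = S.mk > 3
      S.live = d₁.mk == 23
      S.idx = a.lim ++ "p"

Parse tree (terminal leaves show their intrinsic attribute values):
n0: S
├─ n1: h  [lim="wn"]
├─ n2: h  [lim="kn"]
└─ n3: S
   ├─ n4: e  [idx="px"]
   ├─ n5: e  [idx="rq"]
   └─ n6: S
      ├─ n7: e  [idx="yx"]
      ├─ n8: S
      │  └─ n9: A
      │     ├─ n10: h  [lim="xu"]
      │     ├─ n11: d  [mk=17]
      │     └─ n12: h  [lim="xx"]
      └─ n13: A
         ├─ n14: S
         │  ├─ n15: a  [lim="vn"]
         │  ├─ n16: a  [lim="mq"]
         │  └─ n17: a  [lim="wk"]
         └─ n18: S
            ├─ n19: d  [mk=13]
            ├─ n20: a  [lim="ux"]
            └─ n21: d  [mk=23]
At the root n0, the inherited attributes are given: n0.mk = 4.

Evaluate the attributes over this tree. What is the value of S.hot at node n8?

true

1. n0.mk = 4  [given at root]
2. n1.lim = "wn"  [terminal]
3. n2.lim = "kn"  [terminal]
4. n3.mk = 26  [len(h₀.lim) + 24]
5. n4.idx = "px"  [terminal]
6. n5.idx = "rq"  [terminal]
7. n6.mk = 9  [S₀.mk * -2 + 61]
8. n7.idx = "yx"  [terminal]
9. n8.mk = -9  [S₀.mk * -2 + 9]
10. n9.val = "kz"  ["kz"]
11. n10.lim = "xu"  [terminal]
12. n11.mk = 17  [terminal]
13. n12.lim = "xx"  [terminal]
14. n9.live = 12  [12]
15. n8.hot = true  [S.mk > -10]
16. n8.live = true  [S.mk == -9]
17. n8.idx = "rm"  ["rm"]
18. n13.val = "yxrm"  [e.idx ++ S₁.idx]
19. n14.mk = -9  [len(A.val) - 13]
20. n15.lim = "vn"  [terminal]
21. n16.lim = "mq"  [terminal]
22. n17.lim = "wk"  [terminal]
23. n14.hot = false  [S.mk > -9]
24. n14.live = true  [S.mk > -10]
25. n14.idx = "xmq"  ["x" ++ a₁.lim]
26. n18.mk = 3  [3]
27. n19.mk = 13  [terminal]
28. n20.lim = "ux"  [terminal]
29. n21.mk = 23  [terminal]
30. n18.hot = false  [S.mk > 3]
31. n18.live = true  [d₁.mk == 23]
32. n18.idx = "uxp"  [a.lim ++ "p"]
33. n13.live = 22  [len(A.val) + 18]
34. n6.hot = false  [A.live > 22]
35. n6.live = true  [A.live > 21]
36. n6.idx = "yxrm"  [e.idx ++ S₁.idx]
37. n3.hot = true  [true]
38. n3.live = true  [S₁.live or S₁.hot]
39. n3.idx = "pxrq"  [e₀.idx ++ e₁.idx]
40. n0.hot = false  [S₀.mk > 4]
41. n0.live = false  [S₀.mk > 4]
42. n0.idx = "pxrqp"  [S₁.idx ++ "p"]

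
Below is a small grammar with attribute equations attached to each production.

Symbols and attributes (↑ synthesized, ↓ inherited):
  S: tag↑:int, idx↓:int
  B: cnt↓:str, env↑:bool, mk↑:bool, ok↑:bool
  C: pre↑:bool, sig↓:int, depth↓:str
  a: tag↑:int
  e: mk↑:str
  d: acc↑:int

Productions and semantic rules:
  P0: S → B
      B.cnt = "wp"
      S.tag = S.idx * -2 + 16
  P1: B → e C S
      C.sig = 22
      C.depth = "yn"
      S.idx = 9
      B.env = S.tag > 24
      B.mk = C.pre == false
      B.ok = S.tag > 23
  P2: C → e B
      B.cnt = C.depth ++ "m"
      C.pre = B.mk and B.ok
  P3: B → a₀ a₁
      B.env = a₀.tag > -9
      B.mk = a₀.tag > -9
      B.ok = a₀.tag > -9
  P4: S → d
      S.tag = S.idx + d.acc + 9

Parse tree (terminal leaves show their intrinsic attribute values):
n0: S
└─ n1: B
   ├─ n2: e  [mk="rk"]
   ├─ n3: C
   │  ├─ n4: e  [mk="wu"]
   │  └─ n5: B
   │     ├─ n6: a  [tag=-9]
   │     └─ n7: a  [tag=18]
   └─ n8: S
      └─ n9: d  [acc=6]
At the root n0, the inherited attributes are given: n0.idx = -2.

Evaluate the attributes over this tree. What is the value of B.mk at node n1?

true

1. n0.idx = -2  [given at root]
2. n1.cnt = "wp"  ["wp"]
3. n2.mk = "rk"  [terminal]
4. n3.sig = 22  [22]
5. n3.depth = "yn"  ["yn"]
6. n4.mk = "wu"  [terminal]
7. n5.cnt = "ynm"  [C.depth ++ "m"]
8. n6.tag = -9  [terminal]
9. n7.tag = 18  [terminal]
10. n5.env = false  [a₀.tag > -9]
11. n5.mk = false  [a₀.tag > -9]
12. n5.ok = false  [a₀.tag > -9]
13. n3.pre = false  [B.mk and B.ok]
14. n8.idx = 9  [9]
15. n9.acc = 6  [terminal]
16. n8.tag = 24  [S.idx + d.acc + 9]
17. n1.env = false  [S.tag > 24]
18. n1.mk = true  [C.pre == false]
19. n1.ok = true  [S.tag > 23]
20. n0.tag = 20  [S.idx * -2 + 16]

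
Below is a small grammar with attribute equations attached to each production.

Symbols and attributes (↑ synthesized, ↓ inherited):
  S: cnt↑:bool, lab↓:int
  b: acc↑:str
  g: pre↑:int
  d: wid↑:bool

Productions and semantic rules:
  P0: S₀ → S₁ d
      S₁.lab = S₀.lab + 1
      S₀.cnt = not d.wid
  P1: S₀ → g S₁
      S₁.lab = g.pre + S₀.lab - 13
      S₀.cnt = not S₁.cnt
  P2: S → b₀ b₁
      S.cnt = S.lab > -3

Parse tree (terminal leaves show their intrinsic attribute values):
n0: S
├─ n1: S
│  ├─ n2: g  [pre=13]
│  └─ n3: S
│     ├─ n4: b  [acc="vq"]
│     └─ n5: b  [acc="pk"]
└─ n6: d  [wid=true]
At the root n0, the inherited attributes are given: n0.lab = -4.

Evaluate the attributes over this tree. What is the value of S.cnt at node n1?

true

1. n0.lab = -4  [given at root]
2. n1.lab = -3  [S₀.lab + 1]
3. n2.pre = 13  [terminal]
4. n3.lab = -3  [g.pre + S₀.lab - 13]
5. n4.acc = "vq"  [terminal]
6. n5.acc = "pk"  [terminal]
7. n3.cnt = false  [S.lab > -3]
8. n1.cnt = true  [not S₁.cnt]
9. n6.wid = true  [terminal]
10. n0.cnt = false  [not d.wid]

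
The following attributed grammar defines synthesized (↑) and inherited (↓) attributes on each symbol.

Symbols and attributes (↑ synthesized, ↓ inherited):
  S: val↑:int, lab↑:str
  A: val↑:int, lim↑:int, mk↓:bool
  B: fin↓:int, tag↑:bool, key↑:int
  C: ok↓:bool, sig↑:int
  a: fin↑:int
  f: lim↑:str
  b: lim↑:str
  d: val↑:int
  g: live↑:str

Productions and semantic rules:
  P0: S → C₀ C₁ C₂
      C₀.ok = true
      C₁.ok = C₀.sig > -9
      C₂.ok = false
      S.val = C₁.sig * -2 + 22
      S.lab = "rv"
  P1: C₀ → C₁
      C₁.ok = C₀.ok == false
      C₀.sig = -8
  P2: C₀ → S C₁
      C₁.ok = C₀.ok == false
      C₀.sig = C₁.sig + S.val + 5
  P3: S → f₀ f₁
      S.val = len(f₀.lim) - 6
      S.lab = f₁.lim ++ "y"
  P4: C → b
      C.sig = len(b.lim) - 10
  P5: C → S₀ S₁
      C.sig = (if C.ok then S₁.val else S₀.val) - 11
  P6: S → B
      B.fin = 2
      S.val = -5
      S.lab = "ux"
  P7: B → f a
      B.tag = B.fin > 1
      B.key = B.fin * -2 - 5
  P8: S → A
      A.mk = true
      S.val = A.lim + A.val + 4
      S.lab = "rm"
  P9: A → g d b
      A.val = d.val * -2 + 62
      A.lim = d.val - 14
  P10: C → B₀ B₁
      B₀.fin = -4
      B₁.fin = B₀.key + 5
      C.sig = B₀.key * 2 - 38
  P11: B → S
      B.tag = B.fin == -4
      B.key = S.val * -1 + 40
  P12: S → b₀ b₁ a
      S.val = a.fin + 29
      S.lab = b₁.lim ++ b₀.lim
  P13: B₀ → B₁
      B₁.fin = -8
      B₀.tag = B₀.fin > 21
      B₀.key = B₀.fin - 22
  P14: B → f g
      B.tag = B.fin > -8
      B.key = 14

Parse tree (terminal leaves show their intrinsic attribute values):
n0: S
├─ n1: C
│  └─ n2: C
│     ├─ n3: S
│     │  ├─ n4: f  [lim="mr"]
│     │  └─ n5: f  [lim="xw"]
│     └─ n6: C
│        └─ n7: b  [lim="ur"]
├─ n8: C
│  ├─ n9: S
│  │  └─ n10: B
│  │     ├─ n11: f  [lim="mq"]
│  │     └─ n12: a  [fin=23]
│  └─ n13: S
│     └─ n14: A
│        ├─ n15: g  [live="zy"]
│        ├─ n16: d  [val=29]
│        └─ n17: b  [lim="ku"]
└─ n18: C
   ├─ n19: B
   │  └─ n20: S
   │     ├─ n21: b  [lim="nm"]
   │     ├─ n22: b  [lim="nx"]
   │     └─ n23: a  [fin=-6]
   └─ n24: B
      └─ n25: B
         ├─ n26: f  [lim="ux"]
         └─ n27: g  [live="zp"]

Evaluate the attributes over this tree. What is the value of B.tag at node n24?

true

1. n1.ok = true  [true]
2. n2.ok = false  [C₀.ok == false]
3. n4.lim = "mr"  [terminal]
4. n5.lim = "xw"  [terminal]
5. n3.val = -4  [len(f₀.lim) - 6]
6. n3.lab = "xwy"  [f₁.lim ++ "y"]
7. n6.ok = true  [C₀.ok == false]
8. n7.lim = "ur"  [terminal]
9. n6.sig = -8  [len(b.lim) - 10]
10. n2.sig = -7  [C₁.sig + S.val + 5]
11. n1.sig = -8  [-8]
12. n8.ok = true  [C₀.sig > -9]
13. n10.fin = 2  [2]
14. n11.lim = "mq"  [terminal]
15. n12.fin = 23  [terminal]
16. n10.tag = true  [B.fin > 1]
17. n10.key = -9  [B.fin * -2 - 5]
18. n9.val = -5  [-5]
19. n9.lab = "ux"  ["ux"]
20. n14.mk = true  [true]
21. n15.live = "zy"  [terminal]
22. n16.val = 29  [terminal]
23. n17.lim = "ku"  [terminal]
24. n14.val = 4  [d.val * -2 + 62]
25. n14.lim = 15  [d.val - 14]
26. n13.val = 23  [A.lim + A.val + 4]
27. n13.lab = "rm"  ["rm"]
28. n8.sig = 12  [(if C.ok then S₁.val else S₀.val) - 11]
29. n18.ok = false  [false]
30. n19.fin = -4  [-4]
31. n21.lim = "nm"  [terminal]
32. n22.lim = "nx"  [terminal]
33. n23.fin = -6  [terminal]
34. n20.val = 23  [a.fin + 29]
35. n20.lab = "nxnm"  [b₁.lim ++ b₀.lim]
36. n19.tag = true  [B.fin == -4]
37. n19.key = 17  [S.val * -1 + 40]
38. n24.fin = 22  [B₀.key + 5]
39. n25.fin = -8  [-8]
40. n26.lim = "ux"  [terminal]
41. n27.live = "zp"  [terminal]
42. n25.tag = false  [B.fin > -8]
43. n25.key = 14  [14]
44. n24.tag = true  [B₀.fin > 21]
45. n24.key = 0  [B₀.fin - 22]
46. n18.sig = -4  [B₀.key * 2 - 38]
47. n0.val = -2  [C₁.sig * -2 + 22]
48. n0.lab = "rv"  ["rv"]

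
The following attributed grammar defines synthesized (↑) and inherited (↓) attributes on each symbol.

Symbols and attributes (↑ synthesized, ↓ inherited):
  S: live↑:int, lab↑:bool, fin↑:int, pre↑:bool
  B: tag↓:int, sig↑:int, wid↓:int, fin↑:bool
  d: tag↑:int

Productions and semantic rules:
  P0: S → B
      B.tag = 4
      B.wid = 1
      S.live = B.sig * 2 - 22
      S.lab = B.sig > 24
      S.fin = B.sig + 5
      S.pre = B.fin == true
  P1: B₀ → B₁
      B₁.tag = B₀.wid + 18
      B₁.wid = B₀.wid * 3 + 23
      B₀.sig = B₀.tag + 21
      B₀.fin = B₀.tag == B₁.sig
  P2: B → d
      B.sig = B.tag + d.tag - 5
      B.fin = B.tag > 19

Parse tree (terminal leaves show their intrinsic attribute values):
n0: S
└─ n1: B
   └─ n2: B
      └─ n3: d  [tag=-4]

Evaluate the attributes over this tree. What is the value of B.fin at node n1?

1. n1.tag = 4  [4]
2. n1.wid = 1  [1]
3. n2.tag = 19  [B₀.wid + 18]
4. n2.wid = 26  [B₀.wid * 3 + 23]
5. n3.tag = -4  [terminal]
6. n2.sig = 10  [B.tag + d.tag - 5]
7. n2.fin = false  [B.tag > 19]
8. n1.sig = 25  [B₀.tag + 21]
9. n1.fin = false  [B₀.tag == B₁.sig]
10. n0.live = 28  [B.sig * 2 - 22]
11. n0.lab = true  [B.sig > 24]
12. n0.fin = 30  [B.sig + 5]
13. n0.pre = false  [B.fin == true]

false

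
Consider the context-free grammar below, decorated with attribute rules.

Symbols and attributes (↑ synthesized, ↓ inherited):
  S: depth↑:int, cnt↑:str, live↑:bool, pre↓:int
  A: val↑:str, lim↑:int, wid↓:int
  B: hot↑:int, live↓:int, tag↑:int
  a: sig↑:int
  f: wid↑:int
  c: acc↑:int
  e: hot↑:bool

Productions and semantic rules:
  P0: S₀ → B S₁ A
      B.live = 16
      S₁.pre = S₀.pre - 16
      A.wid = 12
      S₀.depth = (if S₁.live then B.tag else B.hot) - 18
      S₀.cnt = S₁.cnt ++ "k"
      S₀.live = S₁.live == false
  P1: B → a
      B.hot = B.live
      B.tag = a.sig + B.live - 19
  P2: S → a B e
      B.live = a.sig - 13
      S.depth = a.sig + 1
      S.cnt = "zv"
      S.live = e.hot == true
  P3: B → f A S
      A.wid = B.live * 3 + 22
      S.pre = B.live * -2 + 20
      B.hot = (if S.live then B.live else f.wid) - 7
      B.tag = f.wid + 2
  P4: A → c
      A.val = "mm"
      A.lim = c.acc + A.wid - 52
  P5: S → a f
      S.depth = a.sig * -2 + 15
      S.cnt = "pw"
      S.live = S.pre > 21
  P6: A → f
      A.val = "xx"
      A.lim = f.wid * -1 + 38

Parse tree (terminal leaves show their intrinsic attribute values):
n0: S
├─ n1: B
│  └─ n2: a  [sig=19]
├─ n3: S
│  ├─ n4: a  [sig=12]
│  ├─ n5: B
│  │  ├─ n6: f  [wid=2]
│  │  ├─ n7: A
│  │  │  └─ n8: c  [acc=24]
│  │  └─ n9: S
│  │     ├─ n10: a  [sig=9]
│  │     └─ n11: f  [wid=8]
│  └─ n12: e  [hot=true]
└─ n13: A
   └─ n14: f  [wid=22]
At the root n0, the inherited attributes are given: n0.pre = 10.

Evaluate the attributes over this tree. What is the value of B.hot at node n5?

1. n0.pre = 10  [given at root]
2. n1.live = 16  [16]
3. n2.sig = 19  [terminal]
4. n1.hot = 16  [B.live]
5. n1.tag = 16  [a.sig + B.live - 19]
6. n3.pre = -6  [S₀.pre - 16]
7. n4.sig = 12  [terminal]
8. n5.live = -1  [a.sig - 13]
9. n6.wid = 2  [terminal]
10. n7.wid = 19  [B.live * 3 + 22]
11. n8.acc = 24  [terminal]
12. n7.val = "mm"  ["mm"]
13. n7.lim = -9  [c.acc + A.wid - 52]
14. n9.pre = 22  [B.live * -2 + 20]
15. n10.sig = 9  [terminal]
16. n11.wid = 8  [terminal]
17. n9.depth = -3  [a.sig * -2 + 15]
18. n9.cnt = "pw"  ["pw"]
19. n9.live = true  [S.pre > 21]
20. n5.hot = -8  [(if S.live then B.live else f.wid) - 7]
21. n5.tag = 4  [f.wid + 2]
22. n12.hot = true  [terminal]
23. n3.depth = 13  [a.sig + 1]
24. n3.cnt = "zv"  ["zv"]
25. n3.live = true  [e.hot == true]
26. n13.wid = 12  [12]
27. n14.wid = 22  [terminal]
28. n13.val = "xx"  ["xx"]
29. n13.lim = 16  [f.wid * -1 + 38]
30. n0.depth = -2  [(if S₁.live then B.tag else B.hot) - 18]
31. n0.cnt = "zvk"  [S₁.cnt ++ "k"]
32. n0.live = false  [S₁.live == false]

-8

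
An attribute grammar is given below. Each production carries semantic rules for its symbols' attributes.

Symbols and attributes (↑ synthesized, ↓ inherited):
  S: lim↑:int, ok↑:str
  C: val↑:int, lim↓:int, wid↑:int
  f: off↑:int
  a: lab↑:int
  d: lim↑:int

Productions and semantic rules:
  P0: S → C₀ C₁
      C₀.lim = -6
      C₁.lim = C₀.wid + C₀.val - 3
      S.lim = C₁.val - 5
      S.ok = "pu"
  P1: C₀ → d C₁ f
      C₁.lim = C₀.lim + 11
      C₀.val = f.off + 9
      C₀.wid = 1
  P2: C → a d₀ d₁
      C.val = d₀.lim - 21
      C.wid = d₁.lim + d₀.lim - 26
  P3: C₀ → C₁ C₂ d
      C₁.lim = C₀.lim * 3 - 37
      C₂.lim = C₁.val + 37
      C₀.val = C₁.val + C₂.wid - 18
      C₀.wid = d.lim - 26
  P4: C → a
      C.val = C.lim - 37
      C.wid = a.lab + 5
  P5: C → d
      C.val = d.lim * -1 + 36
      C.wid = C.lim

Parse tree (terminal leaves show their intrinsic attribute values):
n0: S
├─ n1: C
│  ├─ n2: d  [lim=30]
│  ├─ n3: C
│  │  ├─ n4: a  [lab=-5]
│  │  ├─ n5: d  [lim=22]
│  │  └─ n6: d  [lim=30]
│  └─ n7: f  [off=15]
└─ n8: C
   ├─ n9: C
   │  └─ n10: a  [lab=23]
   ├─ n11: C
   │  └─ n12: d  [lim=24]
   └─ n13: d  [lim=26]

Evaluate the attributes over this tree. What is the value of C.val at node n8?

3

1. n1.lim = -6  [-6]
2. n2.lim = 30  [terminal]
3. n3.lim = 5  [C₀.lim + 11]
4. n4.lab = -5  [terminal]
5. n5.lim = 22  [terminal]
6. n6.lim = 30  [terminal]
7. n3.val = 1  [d₀.lim - 21]
8. n3.wid = 26  [d₁.lim + d₀.lim - 26]
9. n7.off = 15  [terminal]
10. n1.val = 24  [f.off + 9]
11. n1.wid = 1  [1]
12. n8.lim = 22  [C₀.wid + C₀.val - 3]
13. n9.lim = 29  [C₀.lim * 3 - 37]
14. n10.lab = 23  [terminal]
15. n9.val = -8  [C.lim - 37]
16. n9.wid = 28  [a.lab + 5]
17. n11.lim = 29  [C₁.val + 37]
18. n12.lim = 24  [terminal]
19. n11.val = 12  [d.lim * -1 + 36]
20. n11.wid = 29  [C.lim]
21. n13.lim = 26  [terminal]
22. n8.val = 3  [C₁.val + C₂.wid - 18]
23. n8.wid = 0  [d.lim - 26]
24. n0.lim = -2  [C₁.val - 5]
25. n0.ok = "pu"  ["pu"]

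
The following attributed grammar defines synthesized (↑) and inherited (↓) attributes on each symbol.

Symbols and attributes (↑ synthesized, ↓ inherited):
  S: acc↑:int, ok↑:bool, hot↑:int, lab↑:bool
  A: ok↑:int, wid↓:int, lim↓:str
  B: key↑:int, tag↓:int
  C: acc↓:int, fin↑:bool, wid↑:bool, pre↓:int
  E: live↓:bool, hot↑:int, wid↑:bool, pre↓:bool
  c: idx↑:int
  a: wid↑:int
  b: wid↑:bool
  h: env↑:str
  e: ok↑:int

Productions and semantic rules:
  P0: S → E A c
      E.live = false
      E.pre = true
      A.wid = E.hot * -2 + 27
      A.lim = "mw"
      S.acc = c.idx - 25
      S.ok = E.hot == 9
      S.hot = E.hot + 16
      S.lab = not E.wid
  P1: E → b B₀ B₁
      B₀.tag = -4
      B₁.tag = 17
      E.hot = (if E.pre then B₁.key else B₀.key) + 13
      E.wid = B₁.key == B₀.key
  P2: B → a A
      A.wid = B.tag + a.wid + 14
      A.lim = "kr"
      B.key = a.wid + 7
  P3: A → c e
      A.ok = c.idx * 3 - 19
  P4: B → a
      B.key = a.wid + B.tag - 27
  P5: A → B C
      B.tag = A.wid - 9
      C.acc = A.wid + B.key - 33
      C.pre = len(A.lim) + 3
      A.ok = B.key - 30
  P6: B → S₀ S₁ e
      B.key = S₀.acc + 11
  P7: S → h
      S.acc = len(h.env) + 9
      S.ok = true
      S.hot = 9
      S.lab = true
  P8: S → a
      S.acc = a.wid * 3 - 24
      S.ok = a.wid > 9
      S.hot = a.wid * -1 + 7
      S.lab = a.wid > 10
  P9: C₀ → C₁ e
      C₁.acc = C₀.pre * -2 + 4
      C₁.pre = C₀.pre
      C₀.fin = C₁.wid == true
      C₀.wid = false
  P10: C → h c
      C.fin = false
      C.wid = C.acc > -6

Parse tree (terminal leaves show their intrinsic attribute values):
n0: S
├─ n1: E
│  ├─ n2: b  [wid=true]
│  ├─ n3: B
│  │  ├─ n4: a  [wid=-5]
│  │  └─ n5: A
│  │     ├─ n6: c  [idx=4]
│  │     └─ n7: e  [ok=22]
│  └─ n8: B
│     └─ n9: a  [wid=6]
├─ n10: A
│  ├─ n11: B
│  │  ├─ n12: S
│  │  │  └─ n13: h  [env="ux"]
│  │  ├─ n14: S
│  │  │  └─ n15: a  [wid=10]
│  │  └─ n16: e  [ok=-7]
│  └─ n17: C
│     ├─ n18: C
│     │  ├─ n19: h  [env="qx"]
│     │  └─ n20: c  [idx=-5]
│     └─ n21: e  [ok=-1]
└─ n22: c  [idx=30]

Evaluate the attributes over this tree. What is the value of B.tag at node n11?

1. n1.live = false  [false]
2. n1.pre = true  [true]
3. n2.wid = true  [terminal]
4. n3.tag = -4  [-4]
5. n4.wid = -5  [terminal]
6. n5.wid = 5  [B.tag + a.wid + 14]
7. n5.lim = "kr"  ["kr"]
8. n6.idx = 4  [terminal]
9. n7.ok = 22  [terminal]
10. n5.ok = -7  [c.idx * 3 - 19]
11. n3.key = 2  [a.wid + 7]
12. n8.tag = 17  [17]
13. n9.wid = 6  [terminal]
14. n8.key = -4  [a.wid + B.tag - 27]
15. n1.hot = 9  [(if E.pre then B₁.key else B₀.key) + 13]
16. n1.wid = false  [B₁.key == B₀.key]
17. n10.wid = 9  [E.hot * -2 + 27]
18. n10.lim = "mw"  ["mw"]
19. n11.tag = 0  [A.wid - 9]
20. n13.env = "ux"  [terminal]
21. n12.acc = 11  [len(h.env) + 9]
22. n12.ok = true  [true]
23. n12.hot = 9  [9]
24. n12.lab = true  [true]
25. n15.wid = 10  [terminal]
26. n14.acc = 6  [a.wid * 3 - 24]
27. n14.ok = true  [a.wid > 9]
28. n14.hot = -3  [a.wid * -1 + 7]
29. n14.lab = false  [a.wid > 10]
30. n16.ok = -7  [terminal]
31. n11.key = 22  [S₀.acc + 11]
32. n17.acc = -2  [A.wid + B.key - 33]
33. n17.pre = 5  [len(A.lim) + 3]
34. n18.acc = -6  [C₀.pre * -2 + 4]
35. n18.pre = 5  [C₀.pre]
36. n19.env = "qx"  [terminal]
37. n20.idx = -5  [terminal]
38. n18.fin = false  [false]
39. n18.wid = false  [C.acc > -6]
40. n21.ok = -1  [terminal]
41. n17.fin = false  [C₁.wid == true]
42. n17.wid = false  [false]
43. n10.ok = -8  [B.key - 30]
44. n22.idx = 30  [terminal]
45. n0.acc = 5  [c.idx - 25]
46. n0.ok = true  [E.hot == 9]
47. n0.hot = 25  [E.hot + 16]
48. n0.lab = true  [not E.wid]

0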